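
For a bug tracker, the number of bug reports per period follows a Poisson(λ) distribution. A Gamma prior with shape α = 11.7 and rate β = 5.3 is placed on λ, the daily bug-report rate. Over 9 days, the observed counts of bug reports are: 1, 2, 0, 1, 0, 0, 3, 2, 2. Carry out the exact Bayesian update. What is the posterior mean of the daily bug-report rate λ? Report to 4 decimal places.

With a Gamma(shape α, rate β) prior, the Poisson likelihood is conjugate: the posterior is Gamma(α + ΣXᵢ, β + n).
Sum of counts S = 11 over n = 9 days.
Posterior: Gamma(α+S, β+n) = Gamma(11.7+11, 5.3+9) = Gamma(22.7, 14.3).
Posterior mean = α/β = 22.7/14.3 = 1.5874.

1.5874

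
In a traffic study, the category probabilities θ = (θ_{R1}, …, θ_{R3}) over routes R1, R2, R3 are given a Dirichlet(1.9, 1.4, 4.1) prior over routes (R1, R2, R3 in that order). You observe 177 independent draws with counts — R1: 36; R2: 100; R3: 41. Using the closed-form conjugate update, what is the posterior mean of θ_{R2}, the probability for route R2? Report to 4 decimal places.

0.5499

The Dirichlet prior is conjugate to the Multinomial likelihood: each posterior αⱼ = prior αⱼ + observed count nⱼ.
Posterior concentration: (37.9, 101.4, 45.1), total = 184.4.
E[θ_{R2}|data] = α_{R2}/Σα = 101.4/184.4 = 0.5499.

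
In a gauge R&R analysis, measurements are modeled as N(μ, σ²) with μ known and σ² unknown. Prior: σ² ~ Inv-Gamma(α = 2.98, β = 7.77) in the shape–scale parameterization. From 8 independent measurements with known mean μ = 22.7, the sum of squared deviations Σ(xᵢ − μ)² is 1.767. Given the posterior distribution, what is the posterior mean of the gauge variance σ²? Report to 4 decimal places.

1.4471

With known mean μ and an Inverse-Gamma(α, β) prior on σ², the Normal likelihood is conjugate: posterior is Inv-Gamma(α + n/2, β + Σ(xᵢ−μ)²/2).
Posterior: Inv-Gamma(2.98 + 8/2, 7.77 + 1.767/2) = Inv-Gamma(6.98, 8.6535).
E[σ²|data] = β/(α−1) = 8.6535/5.98 = 1.4471.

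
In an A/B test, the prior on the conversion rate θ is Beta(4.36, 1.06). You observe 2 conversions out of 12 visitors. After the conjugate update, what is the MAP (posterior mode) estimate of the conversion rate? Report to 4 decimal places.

0.3476

The Beta prior is conjugate to a Binomial/Bernoulli likelihood; the update adds successes to α and failures to β.
Posterior: Beta(α+k, β+n−k) = Beta(4.36+2, 1.06+10) = Beta(6.36, 11.06).
Mode of Beta(a,b) for a,b>1 is (a−1)/(a+b−2) = 5.36/15.42 = 0.3476.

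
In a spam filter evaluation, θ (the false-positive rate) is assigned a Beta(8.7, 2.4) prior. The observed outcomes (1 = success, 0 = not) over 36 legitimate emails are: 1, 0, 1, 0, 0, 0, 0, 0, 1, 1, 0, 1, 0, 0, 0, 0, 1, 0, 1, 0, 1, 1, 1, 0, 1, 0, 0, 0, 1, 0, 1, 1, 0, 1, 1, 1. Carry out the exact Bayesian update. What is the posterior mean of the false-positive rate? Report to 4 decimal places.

The Beta prior is conjugate to a Binomial/Bernoulli likelihood; the update adds successes to α and failures to β.
Posterior: Beta(α+k, β+n−k) = Beta(8.7+17, 2.4+19) = Beta(25.7, 21.4).
Posterior mean = α/(α+β) = 25.7/47.1 = 0.5456.

0.5456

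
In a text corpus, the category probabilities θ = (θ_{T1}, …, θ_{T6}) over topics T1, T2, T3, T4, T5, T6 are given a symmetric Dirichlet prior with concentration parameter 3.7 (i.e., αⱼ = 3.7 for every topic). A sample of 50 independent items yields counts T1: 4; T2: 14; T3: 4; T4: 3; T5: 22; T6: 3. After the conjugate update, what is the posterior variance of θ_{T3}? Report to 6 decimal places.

0.001302

The Dirichlet prior is conjugate to the Multinomial likelihood: each posterior αⱼ = prior αⱼ + observed count nⱼ.
Posterior concentration: (7.7, 17.7, 7.7, 6.7, 25.7, 6.7), total = 72.2.
Var[θ_j] = α_j(Σα−α_j)/((Σα)²(Σα+1)) = 7.7·64.5/(72.2²·73.2) = 0.001302.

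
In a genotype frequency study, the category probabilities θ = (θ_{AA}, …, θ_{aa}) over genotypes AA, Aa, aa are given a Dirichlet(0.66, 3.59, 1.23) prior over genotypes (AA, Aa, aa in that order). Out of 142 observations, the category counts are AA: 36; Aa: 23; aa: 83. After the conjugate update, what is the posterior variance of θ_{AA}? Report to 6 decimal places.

0.001258

The Dirichlet prior is conjugate to the Multinomial likelihood: each posterior αⱼ = prior αⱼ + observed count nⱼ.
Posterior concentration: (36.66, 26.59, 84.23), total = 147.48.
Var[θ_j] = α_j(Σα−α_j)/((Σα)²(Σα+1)) = 36.66·110.82/(147.48²·148.48) = 0.001258.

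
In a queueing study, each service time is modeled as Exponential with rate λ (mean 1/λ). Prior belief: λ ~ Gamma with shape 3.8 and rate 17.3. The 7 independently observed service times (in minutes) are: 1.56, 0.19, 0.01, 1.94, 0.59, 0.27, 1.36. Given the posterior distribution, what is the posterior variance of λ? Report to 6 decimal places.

With a Gamma(shape α, rate β) prior on the exponential rate λ, the posterior after n observations with total T = Σxᵢ is Gamma(α+n, β+T).
Sum of observations T = 5.92 minutes; n = 7.
Posterior: Gamma(3.8+7, 17.3+5.92) = Gamma(10.8, 23.22).
Var = α/β² = 0.020031.

0.020031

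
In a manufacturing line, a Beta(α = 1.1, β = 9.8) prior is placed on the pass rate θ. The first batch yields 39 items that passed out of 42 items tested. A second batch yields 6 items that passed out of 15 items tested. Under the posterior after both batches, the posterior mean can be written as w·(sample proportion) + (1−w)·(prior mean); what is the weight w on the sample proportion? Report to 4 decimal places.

The Beta prior is conjugate to a Binomial/Bernoulli likelihood; the update adds successes to α and failures to β.
Total number of items tested: n = 42 + 15 = 57.
Posterior mean = (α₀+k)/(α₀+β₀+n) = [n/(α₀+β₀+n)]·(k/n) + [(α₀+β₀)/(α₀+β₀+n)]·α₀/(α₀+β₀), so only n and the prior enter the weight.
The weight on the data is w = n/(α₀+β₀+n) = 57/(1.1+9.8+57) = 57/67.9 = 0.8395.

0.8395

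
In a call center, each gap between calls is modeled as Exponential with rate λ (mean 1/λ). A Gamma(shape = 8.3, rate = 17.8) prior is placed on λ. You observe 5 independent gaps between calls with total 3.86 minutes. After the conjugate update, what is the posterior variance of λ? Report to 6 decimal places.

0.028349

With a Gamma(shape α, rate β) prior on the exponential rate λ, the posterior after n observations with total T = Σxᵢ is Gamma(α+n, β+T).
Posterior: Gamma(8.3+5, 17.8+3.86) = Gamma(13.3, 21.66).
Var = α/β² = 0.028349.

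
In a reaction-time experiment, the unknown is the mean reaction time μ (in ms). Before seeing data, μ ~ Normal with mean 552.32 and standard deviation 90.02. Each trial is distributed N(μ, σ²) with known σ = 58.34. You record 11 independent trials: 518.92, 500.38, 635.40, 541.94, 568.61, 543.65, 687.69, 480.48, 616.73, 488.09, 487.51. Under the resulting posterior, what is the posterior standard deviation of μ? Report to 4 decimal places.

17.2637

For Normal data with known variance σ², a Normal(μ₀, σ₀²) prior on μ is conjugate. Posterior precision = 1/σ₀² + n/σ²; posterior mean is the precision-weighted average of μ₀ and x̄.
σ₀² = 90.02² = 8103.6004, σ² = 58.34² = 3403.5556; σ² + n·σ₀² = 3403.5556 + 11·8103.6004 = 92543.16.
Posterior precision = 1/σ₀² + n/σ² = 1/8103.6004 + 11/3403.5556 = (σ² + n·σ₀²)/(σ₀²σ²) = 92543.16/(8103.6004·3403.5556); posterior variance σₙ² = σ₀²σ²/(σ² + n·σ₀²) = 8103.6004·3403.5556/92543.16 = 298.034501.
Posterior SD = √σₙ² = √(8103.6004·3403.5556/92543.16) = 17.2637.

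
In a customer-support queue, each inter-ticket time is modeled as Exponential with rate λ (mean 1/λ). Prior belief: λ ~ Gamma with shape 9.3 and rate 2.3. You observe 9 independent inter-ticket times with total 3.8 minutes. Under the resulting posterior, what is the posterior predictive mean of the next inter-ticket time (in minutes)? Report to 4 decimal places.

With a Gamma(shape α, rate β) prior on the exponential rate λ, the posterior after n observations with total T = Σxᵢ is Gamma(α+n, β+T).
Posterior: Gamma(9.3+9, 2.3+3.8) = Gamma(18.3, 6.1).
The predictive distribution for the next observation is Lomax; its mean is β/(α−1) = 6.1/17.3 = 0.3526.

0.3526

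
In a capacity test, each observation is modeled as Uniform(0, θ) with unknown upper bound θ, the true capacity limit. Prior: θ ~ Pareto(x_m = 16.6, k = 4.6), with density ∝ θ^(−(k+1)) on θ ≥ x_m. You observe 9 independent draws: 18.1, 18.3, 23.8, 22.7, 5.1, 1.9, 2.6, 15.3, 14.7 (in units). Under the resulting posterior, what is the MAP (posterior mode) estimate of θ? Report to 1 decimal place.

A Pareto(scale x_m, shape k) prior on the upper bound θ of Uniform(0, θ) is conjugate: posterior is Pareto(max(x_m, max xᵢ), k + n).
Sample maximum = 23.8; prior scale x_m = 16.6 → posterior scale = max = 23.8.
Posterior shape = 4.6 + 9 = 13.6.
The Pareto density is decreasing on [x_m, ∞), so the mode is x_m = 23.8.

23.8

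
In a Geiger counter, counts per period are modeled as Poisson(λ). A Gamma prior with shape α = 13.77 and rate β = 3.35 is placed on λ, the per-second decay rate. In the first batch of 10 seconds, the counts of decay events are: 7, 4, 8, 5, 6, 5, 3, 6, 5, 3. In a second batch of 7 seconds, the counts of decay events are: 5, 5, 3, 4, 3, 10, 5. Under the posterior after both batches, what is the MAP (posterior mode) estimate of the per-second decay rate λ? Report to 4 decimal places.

With a Gamma(shape α, rate β) prior, the Poisson likelihood is conjugate: the posterior is Gamma(α + ΣXᵢ, β + n).
Batch 1: sum of counts S = 52 over n = 10 seconds.
After batch 1: Gamma(α+S, β+n) = Gamma(13.77+52, 3.35+10) = Gamma(65.77, 13.35).
Batch 2: sum of counts S = 35 over n = 7 seconds.
After batch 2: Gamma(α+S, β+n) = Gamma(65.77+35, 13.35+7) = Gamma(100.77, 20.35).
Mode of Gamma(α,β) for α≥1 is (α−1)/β = 99.77/20.35 = 4.9027.

4.9027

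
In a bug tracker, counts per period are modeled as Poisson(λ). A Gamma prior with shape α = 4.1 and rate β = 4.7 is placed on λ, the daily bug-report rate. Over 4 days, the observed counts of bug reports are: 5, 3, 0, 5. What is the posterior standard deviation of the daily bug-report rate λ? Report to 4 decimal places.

With a Gamma(shape α, rate β) prior, the Poisson likelihood is conjugate: the posterior is Gamma(α + ΣXᵢ, β + n).
Sum of counts S = 13 over n = 4 days.
Posterior: Gamma(α+S, β+n) = Gamma(4.1+13, 4.7+4) = Gamma(17.1, 8.7).
SD = √α/β = √17.1/8.7 = 0.4753.

0.4753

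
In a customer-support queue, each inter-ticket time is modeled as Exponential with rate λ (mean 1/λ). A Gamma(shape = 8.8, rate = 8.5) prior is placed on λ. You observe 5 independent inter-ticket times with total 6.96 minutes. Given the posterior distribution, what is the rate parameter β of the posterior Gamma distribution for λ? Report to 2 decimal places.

15.46

With a Gamma(shape α, rate β) prior on the exponential rate λ, the posterior after n observations with total T = Σxᵢ is Gamma(α+n, β+T).
Posterior: Gamma(8.8+5, 8.5+6.96) = Gamma(13.8, 15.46).
Posterior β = 15.46.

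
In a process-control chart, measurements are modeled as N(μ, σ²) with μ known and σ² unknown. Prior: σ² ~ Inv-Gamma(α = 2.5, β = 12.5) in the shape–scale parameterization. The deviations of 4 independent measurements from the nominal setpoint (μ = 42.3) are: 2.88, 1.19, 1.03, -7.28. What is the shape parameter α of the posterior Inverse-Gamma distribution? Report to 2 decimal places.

With known mean μ and an Inverse-Gamma(α, β) prior on σ², the Normal likelihood is conjugate: posterior is Inv-Gamma(α + n/2, β + Σ(xᵢ−μ)²/2).
Σ(xᵢ−μ)² = (2.88)² + (1.19)² + (1.03)² + (-7.28)² = 63.7698.
Posterior: Inv-Gamma(2.5 + 4/2, 12.5 + 63.7698/2) = Inv-Gamma(4.50, 44.38490).
Posterior α = 4.50.

4.50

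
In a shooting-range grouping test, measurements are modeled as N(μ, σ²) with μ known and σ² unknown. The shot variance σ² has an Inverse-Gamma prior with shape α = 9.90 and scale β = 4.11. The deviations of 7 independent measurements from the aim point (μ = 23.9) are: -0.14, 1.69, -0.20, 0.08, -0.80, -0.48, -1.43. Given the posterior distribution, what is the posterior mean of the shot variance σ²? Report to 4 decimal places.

With known mean μ and an Inverse-Gamma(α, β) prior on σ², the Normal likelihood is conjugate: posterior is Inv-Gamma(α + n/2, β + Σ(xᵢ−μ)²/2).
Σ(xᵢ−μ)² = (-0.14)² + (1.69)² + (-0.20)² + (0.08)² + (-0.80)² + (-0.48)² + (-1.43)² = 5.8374.
Posterior: Inv-Gamma(9.90 + 7/2, 4.11 + 5.8374/2) = Inv-Gamma(13.40, 7.02870).
E[σ²|data] = β/(α−1) = 7.02870/12.40 = 0.5668.

0.5668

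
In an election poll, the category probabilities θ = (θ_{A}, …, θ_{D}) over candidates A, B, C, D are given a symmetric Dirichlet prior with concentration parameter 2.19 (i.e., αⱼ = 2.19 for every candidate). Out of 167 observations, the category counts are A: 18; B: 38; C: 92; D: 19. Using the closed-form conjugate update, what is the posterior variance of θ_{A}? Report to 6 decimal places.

The Dirichlet prior is conjugate to the Multinomial likelihood: each posterior αⱼ = prior αⱼ + observed count nⱼ.
Posterior concentration: (20.19, 40.19, 94.19, 21.19), total = 175.76.
Var[θ_j] = α_j(Σα−α_j)/((Σα)²(Σα+1)) = 20.19·155.57/(175.76²·176.76) = 0.000575.

0.000575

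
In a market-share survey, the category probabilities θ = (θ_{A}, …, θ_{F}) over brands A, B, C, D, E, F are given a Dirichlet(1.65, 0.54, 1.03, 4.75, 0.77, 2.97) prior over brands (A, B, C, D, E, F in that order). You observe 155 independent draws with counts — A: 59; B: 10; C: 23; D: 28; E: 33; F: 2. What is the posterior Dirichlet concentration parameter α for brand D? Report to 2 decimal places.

The Dirichlet prior is conjugate to the Multinomial likelihood: each posterior αⱼ = prior αⱼ + observed count nⱼ.
Posterior concentration: (60.65, 10.54, 24.03, 32.75, 33.77, 4.97), total = 166.71.
α_{D} = 4.75 + 28 = 32.75.

32.75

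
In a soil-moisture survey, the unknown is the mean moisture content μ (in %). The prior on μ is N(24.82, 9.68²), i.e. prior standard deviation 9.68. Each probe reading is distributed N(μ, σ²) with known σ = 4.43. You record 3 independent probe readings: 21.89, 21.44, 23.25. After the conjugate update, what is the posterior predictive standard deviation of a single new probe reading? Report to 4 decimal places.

For Normal data with known variance σ², a Normal(μ₀, σ₀²) prior on μ is conjugate. Posterior precision = 1/σ₀² + n/σ²; posterior mean is the precision-weighted average of μ₀ and x̄.
σ₀² = 9.68² = 93.7024, σ² = 4.43² = 19.6249; σ² + n·σ₀² = 19.6249 + 3·93.7024 = 300.7321.
Posterior precision = 1/σ₀² + n/σ² = 1/93.7024 + 3/19.6249 = (σ² + n·σ₀²)/(σ₀²σ²) = 300.7321/(93.7024·19.6249); posterior variance σₙ² = σ₀²σ²/(σ² + n·σ₀²) = 93.7024·19.6249/300.7321 = 6.114745.
Predictive variance for one new observation = σₙ² + σ² = 93.7024·19.6249/300.7321 + 19.6249 = σ²·(σ₀² + 300.7321)/300.7321 = 19.6249·394.4345/300.7321 = 25.739645; SD = √(19.6249·394.4345/300.7321) = 5.0734.

5.0734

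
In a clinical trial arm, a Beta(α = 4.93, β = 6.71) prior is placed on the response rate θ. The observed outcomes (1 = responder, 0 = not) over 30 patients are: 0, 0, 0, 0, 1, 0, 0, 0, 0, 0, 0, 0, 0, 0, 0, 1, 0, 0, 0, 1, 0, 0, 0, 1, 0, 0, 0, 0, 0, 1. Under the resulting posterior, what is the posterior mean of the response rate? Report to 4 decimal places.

0.2385

The Beta prior is conjugate to a Binomial/Bernoulli likelihood; the update adds successes to α and failures to β.
Posterior: Beta(α+k, β+n−k) = Beta(4.93+5, 6.71+25) = Beta(9.93, 31.71).
Posterior mean = α/(α+β) = 9.93/41.64 = 0.2385.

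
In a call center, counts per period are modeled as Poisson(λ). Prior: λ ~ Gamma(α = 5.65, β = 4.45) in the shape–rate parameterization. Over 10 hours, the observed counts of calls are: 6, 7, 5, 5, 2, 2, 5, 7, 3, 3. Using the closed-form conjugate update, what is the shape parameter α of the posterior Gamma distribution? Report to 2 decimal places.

With a Gamma(shape α, rate β) prior, the Poisson likelihood is conjugate: the posterior is Gamma(α + ΣXᵢ, β + n).
Sum of counts S = 45 over n = 10 hours.
Posterior: Gamma(α+S, β+n) = Gamma(5.65+45, 4.45+10) = Gamma(50.65, 14.45).
Posterior α = 50.65.

50.65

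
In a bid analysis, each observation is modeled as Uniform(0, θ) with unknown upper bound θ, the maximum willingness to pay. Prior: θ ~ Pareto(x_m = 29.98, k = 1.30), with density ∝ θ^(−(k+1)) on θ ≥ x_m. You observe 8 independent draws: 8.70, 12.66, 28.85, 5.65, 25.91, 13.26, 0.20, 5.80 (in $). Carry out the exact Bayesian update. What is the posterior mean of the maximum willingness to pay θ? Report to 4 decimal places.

A Pareto(scale x_m, shape k) prior on the upper bound θ of Uniform(0, θ) is conjugate: posterior is Pareto(max(x_m, max xᵢ), k + n).
Sample maximum = 28.85; prior scale x_m = 29.98 → posterior scale = max = 29.98.
Posterior shape = 1.30 + 8 = 9.30.
E[θ|data] = k·x_m/(k−1) = 9.30·29.98/8.30 = 33.5920.

33.5920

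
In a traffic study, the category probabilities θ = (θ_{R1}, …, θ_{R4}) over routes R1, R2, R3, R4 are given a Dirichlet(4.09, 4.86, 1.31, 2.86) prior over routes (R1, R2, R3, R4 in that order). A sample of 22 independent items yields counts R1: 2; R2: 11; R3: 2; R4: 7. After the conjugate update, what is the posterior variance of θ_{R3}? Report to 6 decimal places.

0.002363

The Dirichlet prior is conjugate to the Multinomial likelihood: each posterior αⱼ = prior αⱼ + observed count nⱼ.
Posterior concentration: (6.09, 15.86, 3.31, 9.86), total = 35.12.
Var[θ_j] = α_j(Σα−α_j)/((Σα)²(Σα+1)) = 3.31·31.81/(35.12²·36.12) = 0.002363.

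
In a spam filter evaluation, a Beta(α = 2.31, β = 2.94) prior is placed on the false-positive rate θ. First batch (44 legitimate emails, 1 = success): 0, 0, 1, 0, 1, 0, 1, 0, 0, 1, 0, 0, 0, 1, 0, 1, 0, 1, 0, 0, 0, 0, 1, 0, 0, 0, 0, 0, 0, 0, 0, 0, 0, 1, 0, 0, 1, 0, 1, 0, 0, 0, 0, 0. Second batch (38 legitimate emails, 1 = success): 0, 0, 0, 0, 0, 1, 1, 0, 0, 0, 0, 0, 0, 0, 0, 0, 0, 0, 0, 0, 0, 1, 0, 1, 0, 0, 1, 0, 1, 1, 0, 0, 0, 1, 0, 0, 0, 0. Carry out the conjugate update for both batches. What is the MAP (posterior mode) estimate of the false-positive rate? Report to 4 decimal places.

The Beta prior is conjugate to a Binomial/Bernoulli likelihood; the update adds successes to α and failures to β.
After batch 1: Beta(2.31+11, 2.94+33) = Beta(13.31, 35.94).
After batch 2: Beta(13.31+8, 35.94+30) = Beta(21.31, 65.94).
Mode of Beta(a,b) for a,b>1 is (a−1)/(a+b−2) = 20.31/85.25 = 0.2382.

0.2382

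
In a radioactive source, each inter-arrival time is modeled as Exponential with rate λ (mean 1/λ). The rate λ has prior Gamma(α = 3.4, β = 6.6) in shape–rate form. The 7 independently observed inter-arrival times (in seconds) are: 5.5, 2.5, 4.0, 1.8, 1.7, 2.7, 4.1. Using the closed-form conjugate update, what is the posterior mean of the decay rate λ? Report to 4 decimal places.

0.3599

With a Gamma(shape α, rate β) prior on the exponential rate λ, the posterior after n observations with total T = Σxᵢ is Gamma(α+n, β+T).
Sum of observations T = 22.3 seconds; n = 7.
Posterior: Gamma(3.4+7, 6.6+22.3) = Gamma(10.4, 28.9).
Posterior mean of λ = α/β = 10.4/28.9 = 0.3599.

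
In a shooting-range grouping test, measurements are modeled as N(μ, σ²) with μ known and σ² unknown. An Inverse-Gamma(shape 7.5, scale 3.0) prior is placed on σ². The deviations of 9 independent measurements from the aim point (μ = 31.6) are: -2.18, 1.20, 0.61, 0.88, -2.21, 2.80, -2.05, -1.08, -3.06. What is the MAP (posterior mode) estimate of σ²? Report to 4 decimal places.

With known mean μ and an Inverse-Gamma(α, β) prior on σ², the Normal likelihood is conjugate: posterior is Inv-Gamma(α + n/2, β + Σ(xᵢ−μ)²/2).
Σ(xᵢ−μ)² = (-2.18)² + (1.20)² + (0.61)² + (0.88)² + (-2.21)² + (2.80)² + (-2.05)² + (-1.08)² + (-3.06)² = 34.7955.
Posterior: Inv-Gamma(7.5 + 9/2, 3.0 + 34.7955/2) = Inv-Gamma(12.00, 20.39775).
Mode = β/(α+1) = 20.39775/13.00 = 1.5691.

1.5691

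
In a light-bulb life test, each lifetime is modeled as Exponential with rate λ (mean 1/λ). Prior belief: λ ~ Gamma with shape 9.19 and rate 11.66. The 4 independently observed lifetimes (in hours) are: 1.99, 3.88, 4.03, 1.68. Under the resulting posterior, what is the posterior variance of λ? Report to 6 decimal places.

With a Gamma(shape α, rate β) prior on the exponential rate λ, the posterior after n observations with total T = Σxᵢ is Gamma(α+n, β+T).
Sum of observations T = 11.58 hours; n = 4.
Posterior: Gamma(9.19+4, 11.66+11.58) = Gamma(13.19, 23.24).
Var = α/β² = 0.024422.

0.024422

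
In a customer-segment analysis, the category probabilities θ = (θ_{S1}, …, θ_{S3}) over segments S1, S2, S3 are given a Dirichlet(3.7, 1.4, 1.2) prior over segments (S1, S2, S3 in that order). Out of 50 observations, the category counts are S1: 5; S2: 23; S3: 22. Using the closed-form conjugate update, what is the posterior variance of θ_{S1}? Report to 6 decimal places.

0.002280

The Dirichlet prior is conjugate to the Multinomial likelihood: each posterior αⱼ = prior αⱼ + observed count nⱼ.
Posterior concentration: (8.7, 24.4, 23.2), total = 56.3.
Var[θ_j] = α_j(Σα−α_j)/((Σα)²(Σα+1)) = 8.7·47.6/(56.3²·57.3) = 0.002280.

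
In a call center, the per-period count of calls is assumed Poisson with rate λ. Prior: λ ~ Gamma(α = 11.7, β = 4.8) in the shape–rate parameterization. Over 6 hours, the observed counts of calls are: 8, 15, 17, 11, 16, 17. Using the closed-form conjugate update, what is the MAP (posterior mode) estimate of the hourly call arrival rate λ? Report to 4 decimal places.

With a Gamma(shape α, rate β) prior, the Poisson likelihood is conjugate: the posterior is Gamma(α + ΣXᵢ, β + n).
Sum of counts S = 84 over n = 6 hours.
Posterior: Gamma(α+S, β+n) = Gamma(11.7+84, 4.8+6) = Gamma(95.7, 10.8).
Mode of Gamma(α,β) for α≥1 is (α−1)/β = 94.7/10.8 = 8.7685.

8.7685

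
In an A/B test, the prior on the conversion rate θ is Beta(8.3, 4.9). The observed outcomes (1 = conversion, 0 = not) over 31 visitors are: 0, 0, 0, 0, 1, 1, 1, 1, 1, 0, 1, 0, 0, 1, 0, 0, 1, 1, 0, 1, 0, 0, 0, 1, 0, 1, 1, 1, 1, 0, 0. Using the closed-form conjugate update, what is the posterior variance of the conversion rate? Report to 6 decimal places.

The Beta prior is conjugate to a Binomial/Bernoulli likelihood; the update adds successes to α and failures to β.
Posterior: Beta(α+k, β+n−k) = Beta(8.3+15, 4.9+16) = Beta(23.3, 20.9).
Var = αβ/((α+β)²(α+β+1)) = 23.3·20.9/(44.2²·45.2) = 0.005515.

0.005515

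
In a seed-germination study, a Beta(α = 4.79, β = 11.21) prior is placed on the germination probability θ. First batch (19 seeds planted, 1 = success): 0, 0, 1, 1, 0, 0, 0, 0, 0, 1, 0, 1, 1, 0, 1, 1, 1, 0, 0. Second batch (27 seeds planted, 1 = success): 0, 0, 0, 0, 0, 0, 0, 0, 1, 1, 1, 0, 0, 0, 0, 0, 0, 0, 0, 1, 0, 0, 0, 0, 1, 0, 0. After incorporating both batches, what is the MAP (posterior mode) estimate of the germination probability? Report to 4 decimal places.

The Beta prior is conjugate to a Binomial/Bernoulli likelihood; the update adds successes to α and failures to β.
After batch 1: Beta(4.79+8, 11.21+11) = Beta(12.79, 22.21).
After batch 2: Beta(12.79+5, 22.21+22) = Beta(17.79, 44.21).
Mode of Beta(a,b) for a,b>1 is (a−1)/(a+b−2) = 16.79/60.00 = 0.2798.

0.2798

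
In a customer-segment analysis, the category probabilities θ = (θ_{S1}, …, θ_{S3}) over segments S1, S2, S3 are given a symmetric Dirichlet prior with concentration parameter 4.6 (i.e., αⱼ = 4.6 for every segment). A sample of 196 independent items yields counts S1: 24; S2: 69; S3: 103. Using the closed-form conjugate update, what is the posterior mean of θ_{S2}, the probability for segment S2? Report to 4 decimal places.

0.3508

The Dirichlet prior is conjugate to the Multinomial likelihood: each posterior αⱼ = prior αⱼ + observed count nⱼ.
Posterior concentration: (28.6, 73.6, 107.6), total = 209.8.
E[θ_{S2}|data] = α_{S2}/Σα = 73.6/209.8 = 0.3508.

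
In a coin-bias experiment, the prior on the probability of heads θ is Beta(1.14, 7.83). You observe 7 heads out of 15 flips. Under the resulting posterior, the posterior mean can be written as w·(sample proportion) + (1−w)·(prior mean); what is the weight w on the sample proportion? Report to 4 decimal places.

The Beta prior is conjugate to a Binomial/Bernoulli likelihood; the update adds successes to α and failures to β.
Posterior mean = (α₀+k)/(α₀+β₀+n) = [n/(α₀+β₀+n)]·(k/n) + [(α₀+β₀)/(α₀+β₀+n)]·α₀/(α₀+β₀), so only n and the prior enter the weight.
The weight on the data is w = n/(α₀+β₀+n) = 15/(1.14+7.83+15) = 15/23.97 = 0.6258.

0.6258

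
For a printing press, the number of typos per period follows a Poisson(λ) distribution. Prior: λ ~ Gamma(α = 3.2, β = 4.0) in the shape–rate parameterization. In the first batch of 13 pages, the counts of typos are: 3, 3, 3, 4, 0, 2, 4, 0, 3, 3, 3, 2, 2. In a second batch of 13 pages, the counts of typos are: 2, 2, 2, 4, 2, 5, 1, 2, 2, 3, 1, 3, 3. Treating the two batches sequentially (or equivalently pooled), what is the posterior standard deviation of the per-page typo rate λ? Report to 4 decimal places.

With a Gamma(shape α, rate β) prior, the Poisson likelihood is conjugate: the posterior is Gamma(α + ΣXᵢ, β + n).
Batch 1: sum of counts S = 32 over n = 13 pages.
After batch 1: Gamma(α+S, β+n) = Gamma(3.2+32, 4.0+13) = Gamma(35.2, 17.0).
Batch 2: sum of counts S = 32 over n = 13 pages.
After batch 2: Gamma(α+S, β+n) = Gamma(35.2+32, 17.0+13) = Gamma(67.2, 30.0).
SD = √α/β = √67.2/30.0 = 0.2733.

0.2733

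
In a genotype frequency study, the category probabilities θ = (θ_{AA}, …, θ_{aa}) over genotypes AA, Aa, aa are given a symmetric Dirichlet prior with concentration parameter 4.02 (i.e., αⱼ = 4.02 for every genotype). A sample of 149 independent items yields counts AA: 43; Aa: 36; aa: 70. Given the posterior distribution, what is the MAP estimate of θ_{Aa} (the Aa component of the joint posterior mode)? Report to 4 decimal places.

0.2469

The Dirichlet prior is conjugate to the Multinomial likelihood: each posterior αⱼ = prior αⱼ + observed count nⱼ.
Posterior concentration: (47.02, 40.02, 74.02), total = 161.06.
Joint mode component: (α_{Aa}−1)/(Σα−K) = 39.02/158.06 = 0.2469.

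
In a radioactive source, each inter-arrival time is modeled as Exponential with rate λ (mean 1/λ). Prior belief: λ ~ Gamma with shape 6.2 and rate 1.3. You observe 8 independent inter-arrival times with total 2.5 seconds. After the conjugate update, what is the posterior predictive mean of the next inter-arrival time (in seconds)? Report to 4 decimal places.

With a Gamma(shape α, rate β) prior on the exponential rate λ, the posterior after n observations with total T = Σxᵢ is Gamma(α+n, β+T).
Posterior: Gamma(6.2+8, 1.3+2.5) = Gamma(14.2, 3.8).
The predictive distribution for the next observation is Lomax; its mean is β/(α−1) = 3.8/13.2 = 0.2879.

0.2879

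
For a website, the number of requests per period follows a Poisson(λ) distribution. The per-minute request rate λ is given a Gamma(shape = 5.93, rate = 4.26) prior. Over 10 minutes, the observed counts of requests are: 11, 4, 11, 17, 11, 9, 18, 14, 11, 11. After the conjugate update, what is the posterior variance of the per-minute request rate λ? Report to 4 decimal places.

With a Gamma(shape α, rate β) prior, the Poisson likelihood is conjugate: the posterior is Gamma(α + ΣXᵢ, β + n).
Sum of counts S = 117 over n = 10 minutes.
Posterior: Gamma(α+S, β+n) = Gamma(5.93+117, 4.26+10) = Gamma(122.93, 14.26).
Var = α/β² = 122.93/14.26² = 0.6045.

0.6045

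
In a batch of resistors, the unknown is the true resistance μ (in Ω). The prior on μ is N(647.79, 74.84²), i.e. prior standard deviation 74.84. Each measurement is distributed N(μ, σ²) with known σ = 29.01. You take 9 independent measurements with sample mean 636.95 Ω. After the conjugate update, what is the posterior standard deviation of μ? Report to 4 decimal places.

9.5903

For Normal data with known variance σ², a Normal(μ₀, σ₀²) prior on μ is conjugate. Posterior precision = 1/σ₀² + n/σ²; posterior mean is the precision-weighted average of μ₀ and x̄.
σ₀² = 74.84² = 5601.0256, σ² = 29.01² = 841.5801; σ² + n·σ₀² = 841.5801 + 9·5601.0256 = 51250.8105.
Posterior precision = 1/σ₀² + n/σ² = 1/5601.0256 + 9/841.5801 = (σ² + n·σ₀²)/(σ₀²σ²) = 51250.8105/(5601.0256·841.5801); posterior variance σₙ² = σ₀²σ²/(σ² + n·σ₀²) = 5601.0256·841.5801/51250.8105 = 91.973408.
Posterior SD = √σₙ² = √(5601.0256·841.5801/51250.8105) = 9.5903.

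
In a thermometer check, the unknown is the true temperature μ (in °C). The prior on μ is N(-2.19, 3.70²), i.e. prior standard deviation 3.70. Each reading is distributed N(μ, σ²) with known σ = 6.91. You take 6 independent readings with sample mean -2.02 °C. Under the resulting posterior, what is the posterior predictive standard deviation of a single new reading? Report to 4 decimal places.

7.2650

For Normal data with known variance σ², a Normal(μ₀, σ₀²) prior on μ is conjugate. Posterior precision = 1/σ₀² + n/σ²; posterior mean is the precision-weighted average of μ₀ and x̄.
σ₀² = 3.70² = 13.69, σ² = 6.91² = 47.7481; σ² + n·σ₀² = 47.7481 + 6·13.69 = 129.8881.
Posterior precision = 1/σ₀² + n/σ² = 1/13.69 + 6/47.7481 = (σ² + n·σ₀²)/(σ₀²σ²) = 129.8881/(13.69·47.7481); posterior variance σₙ² = σ₀²σ²/(σ² + n·σ₀²) = 13.69·47.7481/129.8881 = 5.032574.
Predictive variance for one new observation = σₙ² + σ² = 13.69·47.7481/129.8881 + 47.7481 = σ²·(σ₀² + 129.8881)/129.8881 = 47.7481·143.5781/129.8881 = 52.780674; SD = √(47.7481·143.5781/129.8881) = 7.2650.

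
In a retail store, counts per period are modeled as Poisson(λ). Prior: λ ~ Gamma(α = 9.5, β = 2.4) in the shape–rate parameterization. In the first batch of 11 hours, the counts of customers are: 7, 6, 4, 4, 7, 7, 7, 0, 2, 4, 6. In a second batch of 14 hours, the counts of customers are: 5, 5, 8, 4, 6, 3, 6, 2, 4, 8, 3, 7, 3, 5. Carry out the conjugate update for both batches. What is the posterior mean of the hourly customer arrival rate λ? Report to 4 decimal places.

4.8358

With a Gamma(shape α, rate β) prior, the Poisson likelihood is conjugate: the posterior is Gamma(α + ΣXᵢ, β + n).
Batch 1: sum of counts S = 54 over n = 11 hours.
After batch 1: Gamma(α+S, β+n) = Gamma(9.5+54, 2.4+11) = Gamma(63.5, 13.4).
Batch 2: sum of counts S = 69 over n = 14 hours.
After batch 2: Gamma(α+S, β+n) = Gamma(63.5+69, 13.4+14) = Gamma(132.5, 27.4).
Posterior mean = α/β = 132.5/27.4 = 4.8358.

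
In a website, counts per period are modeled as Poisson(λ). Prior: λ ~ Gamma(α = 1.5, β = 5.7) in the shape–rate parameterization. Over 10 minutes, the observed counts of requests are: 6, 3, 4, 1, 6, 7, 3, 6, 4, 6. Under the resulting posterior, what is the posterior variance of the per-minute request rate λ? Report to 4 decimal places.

0.1927

With a Gamma(shape α, rate β) prior, the Poisson likelihood is conjugate: the posterior is Gamma(α + ΣXᵢ, β + n).
Sum of counts S = 46 over n = 10 minutes.
Posterior: Gamma(α+S, β+n) = Gamma(1.5+46, 5.7+10) = Gamma(47.5, 15.7).
Var = α/β² = 47.5/15.7² = 0.1927.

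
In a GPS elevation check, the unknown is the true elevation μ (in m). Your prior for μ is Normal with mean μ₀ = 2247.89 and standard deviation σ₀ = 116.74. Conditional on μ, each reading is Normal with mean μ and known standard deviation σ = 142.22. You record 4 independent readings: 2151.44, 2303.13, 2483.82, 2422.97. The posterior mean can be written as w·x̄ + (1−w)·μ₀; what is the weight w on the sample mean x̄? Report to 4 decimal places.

0.7294

For Normal data with known variance σ², a Normal(μ₀, σ₀²) prior on μ is conjugate. Posterior precision = 1/σ₀² + n/σ²; posterior mean is the precision-weighted average of μ₀ and x̄.
σ₀² = 116.74² = 13628.2276, σ² = 142.22² = 20226.5284. Prior precision 1/σ₀² = 1/13628.2276; data precision n/σ² = 4/20226.5284.
w = (n/σ²)/(1/σ₀² + n/σ²) = n·σ₀²/(σ² + n·σ₀²) = 4·13628.2276/(20226.5284 + 4·13628.2276) = 54512.9104/74739.4388 = 0.7294.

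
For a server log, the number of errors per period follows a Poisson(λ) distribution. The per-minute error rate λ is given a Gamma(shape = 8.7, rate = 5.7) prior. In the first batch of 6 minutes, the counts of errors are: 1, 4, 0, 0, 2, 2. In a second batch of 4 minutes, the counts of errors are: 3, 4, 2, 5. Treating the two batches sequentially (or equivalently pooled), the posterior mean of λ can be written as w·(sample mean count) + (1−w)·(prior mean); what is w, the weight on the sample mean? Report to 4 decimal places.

With a Gamma(shape α, rate β) prior, the Poisson likelihood is conjugate: the posterior is Gamma(α + ΣXᵢ, β + n).
Total number of minutes: n = 6 + 4 = 10.
Posterior mean = (α₀+S)/(β₀+n) = [n/(β₀+n)]·(S/n) + [β₀/(β₀+n)]·(α₀/β₀), so only n and β₀ enter the weight.
Weight on data w = n/(β₀+n) = 10/(5.7+10) = 10/15.7 = 0.6369.

0.6369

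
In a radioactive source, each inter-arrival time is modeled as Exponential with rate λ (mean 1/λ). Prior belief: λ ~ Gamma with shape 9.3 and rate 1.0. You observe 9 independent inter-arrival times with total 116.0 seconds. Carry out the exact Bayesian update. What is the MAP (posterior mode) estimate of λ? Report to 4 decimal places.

0.1479

With a Gamma(shape α, rate β) prior on the exponential rate λ, the posterior after n observations with total T = Σxᵢ is Gamma(α+n, β+T).
Posterior: Gamma(9.3+9, 1.0+116.0) = Gamma(18.3, 117.0).
Mode = (α−1)/β = 0.1479.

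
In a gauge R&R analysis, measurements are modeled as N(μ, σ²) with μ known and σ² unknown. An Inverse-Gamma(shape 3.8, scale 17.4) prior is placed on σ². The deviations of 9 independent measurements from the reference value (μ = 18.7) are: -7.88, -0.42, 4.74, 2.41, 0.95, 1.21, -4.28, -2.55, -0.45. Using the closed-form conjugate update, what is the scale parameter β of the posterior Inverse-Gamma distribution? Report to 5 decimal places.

76.36825

With known mean μ and an Inverse-Gamma(α, β) prior on σ², the Normal likelihood is conjugate: posterior is Inv-Gamma(α + n/2, β + Σ(xᵢ−μ)²/2).
Σ(xᵢ−μ)² = (-7.88)² + (-0.42)² + (4.74)² + (2.41)² + (0.95)² + (1.21)² + (-4.28)² + (-2.55)² + (-0.45)² = 117.9365.
Posterior: Inv-Gamma(3.8 + 9/2, 17.4 + 117.9365/2) = Inv-Gamma(8.30, 76.36825).
Posterior β = 76.36825.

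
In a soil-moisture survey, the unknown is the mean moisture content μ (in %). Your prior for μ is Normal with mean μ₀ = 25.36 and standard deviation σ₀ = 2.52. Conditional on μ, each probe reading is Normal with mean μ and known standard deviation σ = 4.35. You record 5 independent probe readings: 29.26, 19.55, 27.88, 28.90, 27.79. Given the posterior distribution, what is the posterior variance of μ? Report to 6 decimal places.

2.371320

For Normal data with known variance σ², a Normal(μ₀, σ₀²) prior on μ is conjugate. Posterior precision = 1/σ₀² + n/σ²; posterior mean is the precision-weighted average of μ₀ and x̄.
σ₀² = 2.52² = 6.3504, σ² = 4.35² = 18.9225; σ² + n·σ₀² = 18.9225 + 5·6.3504 = 50.6745.
Posterior precision = 1/σ₀² + n/σ² = 1/6.3504 + 5/18.9225 = (σ² + n·σ₀²)/(σ₀²σ²) = 50.6745/(6.3504·18.9225); posterior variance σₙ² = σ₀²σ²/(σ² + n·σ₀²) = 6.3504·18.9225/50.6745 = 2.371320.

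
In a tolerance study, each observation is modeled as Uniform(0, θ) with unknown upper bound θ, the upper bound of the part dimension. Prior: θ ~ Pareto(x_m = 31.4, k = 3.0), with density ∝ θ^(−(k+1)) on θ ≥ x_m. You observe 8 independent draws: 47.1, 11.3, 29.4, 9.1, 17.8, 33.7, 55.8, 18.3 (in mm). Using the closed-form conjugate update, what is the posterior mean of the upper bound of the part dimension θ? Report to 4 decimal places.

61.3800

A Pareto(scale x_m, shape k) prior on the upper bound θ of Uniform(0, θ) is conjugate: posterior is Pareto(max(x_m, max xᵢ), k + n).
Sample maximum = 55.8; prior scale x_m = 31.4 → posterior scale = max = 55.8.
Posterior shape = 3.0 + 8 = 11.0.
E[θ|data] = k·x_m/(k−1) = 11.0·55.8/10.0 = 61.3800.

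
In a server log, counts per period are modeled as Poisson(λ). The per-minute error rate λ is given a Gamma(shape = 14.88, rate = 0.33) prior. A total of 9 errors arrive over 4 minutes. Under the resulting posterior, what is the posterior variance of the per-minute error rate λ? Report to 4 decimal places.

1.2737

With a Gamma(shape α, rate β) prior, the Poisson likelihood is conjugate: the posterior is Gamma(α + ΣXᵢ, β + n).
Posterior: Gamma(α+S, β+n) = Gamma(14.88+9, 0.33+4) = Gamma(23.88, 4.33).
Var = α/β² = 23.88/4.33² = 1.2737.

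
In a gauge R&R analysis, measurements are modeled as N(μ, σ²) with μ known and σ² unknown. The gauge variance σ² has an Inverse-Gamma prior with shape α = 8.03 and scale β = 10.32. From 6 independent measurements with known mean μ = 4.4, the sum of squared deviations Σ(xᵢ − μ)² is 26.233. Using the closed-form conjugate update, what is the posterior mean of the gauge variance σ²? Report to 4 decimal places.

With known mean μ and an Inverse-Gamma(α, β) prior on σ², the Normal likelihood is conjugate: posterior is Inv-Gamma(α + n/2, β + Σ(xᵢ−μ)²/2).
Posterior: Inv-Gamma(8.03 + 6/2, 10.32 + 26.233/2) = Inv-Gamma(11.03, 23.4365).
E[σ²|data] = β/(α−1) = 23.4365/10.03 = 2.3366.

2.3366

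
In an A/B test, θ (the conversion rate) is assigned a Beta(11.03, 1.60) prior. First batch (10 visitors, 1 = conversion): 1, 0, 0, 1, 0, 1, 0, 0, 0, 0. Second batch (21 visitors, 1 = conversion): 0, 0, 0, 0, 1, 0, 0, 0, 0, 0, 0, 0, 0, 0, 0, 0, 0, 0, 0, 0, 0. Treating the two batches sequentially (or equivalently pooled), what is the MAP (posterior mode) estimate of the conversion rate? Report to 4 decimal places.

The Beta prior is conjugate to a Binomial/Bernoulli likelihood; the update adds successes to α and failures to β.
After batch 1: Beta(11.03+3, 1.60+7) = Beta(14.03, 8.60).
After batch 2: Beta(14.03+1, 8.60+20) = Beta(15.03, 28.60).
Mode of Beta(a,b) for a,b>1 is (a−1)/(a+b−2) = 14.03/41.63 = 0.3370.

0.3370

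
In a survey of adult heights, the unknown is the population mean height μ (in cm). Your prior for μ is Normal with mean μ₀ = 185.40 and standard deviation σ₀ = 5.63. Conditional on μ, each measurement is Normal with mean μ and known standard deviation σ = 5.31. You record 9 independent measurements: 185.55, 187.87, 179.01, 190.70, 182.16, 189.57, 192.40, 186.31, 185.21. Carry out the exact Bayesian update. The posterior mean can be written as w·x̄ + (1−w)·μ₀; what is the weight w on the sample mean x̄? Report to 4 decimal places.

0.9101

For Normal data with known variance σ², a Normal(μ₀, σ₀²) prior on μ is conjugate. Posterior precision = 1/σ₀² + n/σ²; posterior mean is the precision-weighted average of μ₀ and x̄.
σ₀² = 5.63² = 31.6969, σ² = 5.31² = 28.1961. Prior precision 1/σ₀² = 1/31.6969; data precision n/σ² = 9/28.1961.
w = (n/σ²)/(1/σ₀² + n/σ²) = n·σ₀²/(σ² + n·σ₀²) = 9·31.6969/(28.1961 + 9·31.6969) = 285.2721/313.4682 = 0.9101.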